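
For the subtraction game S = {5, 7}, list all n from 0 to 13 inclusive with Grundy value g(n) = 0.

0, 1, 2, 3, 4, 12, 13

Grundy values for subtraction set {5, 7}:
k:     0  1  2  3  4  5  6  7  8  9 10 11 12 13
g(k):  0  0  0  0  0  1  1  1  1  1  2  2  0  0
The P-positions (g = 0) in 0..13 are 0, 1, 2, 3, 4, 12, 13.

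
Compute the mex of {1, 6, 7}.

0 is not in the set, so the mex is 0.

0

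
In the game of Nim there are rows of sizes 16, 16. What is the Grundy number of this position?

Bitwise XOR of the heap sizes:
  10000  (16)
  10000  (16)
  -----
  00000  (0)

0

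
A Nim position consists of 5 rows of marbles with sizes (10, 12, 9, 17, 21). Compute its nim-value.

11

Nim-sum: 10 ^ 12 ^ 9 ^ 17 ^ 21 = 11.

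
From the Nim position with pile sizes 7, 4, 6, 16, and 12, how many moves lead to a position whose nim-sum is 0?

Nim-sum: 7 XOR 4 XOR 6 XOR 16 XOR 12 = 25.
The overall nim-sum is X = 25. A pile of size p has a winning move iff p XOR X < p (reduce it to p XOR X).
  7: 7 XOR 25 = 30 ≥ 7 — no move.
  4: 4 XOR 25 = 29 ≥ 4 — no move.
  6: 6 XOR 25 = 31 ≥ 6 — no move.
  16: 16 XOR 25 = 9 < 16 — winning move (to 9).
  12: 12 XOR 25 = 21 ≥ 12 — no move.
That gives 1 winning move.

1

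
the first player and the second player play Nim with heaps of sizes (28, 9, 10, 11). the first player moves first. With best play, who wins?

the first player wins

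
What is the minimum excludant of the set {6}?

0

0 is not in the set, so the mex is 0.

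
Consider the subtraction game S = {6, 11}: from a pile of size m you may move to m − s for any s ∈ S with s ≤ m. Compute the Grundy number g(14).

2

Build the Grundy sequence with g(k) = mex{g(k−s) : s ∈ {6, 11}, s ≤ k}:
k:     0  1  2  3  4  5  6  7  8  9 10 11 12 13 14
g(k):  0  0  0  0  0  0  1  1  1  1  1  1  2  2  2
So g(14) = 2.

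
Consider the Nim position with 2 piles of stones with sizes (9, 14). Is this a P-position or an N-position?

N-position

Nim-sum: 9 ^ 14 = 7.
The nim-sum is 7 ≠ 0, so this is an N-position: the player to move can win.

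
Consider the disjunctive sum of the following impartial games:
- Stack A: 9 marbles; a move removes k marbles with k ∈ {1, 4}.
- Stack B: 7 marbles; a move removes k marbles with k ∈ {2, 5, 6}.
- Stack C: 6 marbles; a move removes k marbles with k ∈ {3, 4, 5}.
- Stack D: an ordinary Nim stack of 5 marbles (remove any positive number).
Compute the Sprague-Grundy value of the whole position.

6

Grundy values for stack A (subtraction set {1, 4}):
g(0) = mex{} = 0
g(1) = mex{0} = 1
g(2) = mex{1} = 0
g(3) = mex{0} = 1
g(4) = mex{0,1} = 2
g(5) = mex{1,2} = 0
g(6) = mex{0} = 1
g(7) = mex{1} = 0
g(8) = mex{0,2} = 1
g(9) = mex{0,1} = 2
So g(9) = 2.
For stack B, compute g(0), g(1), … with moves {2, 5, 6}:
k:     0  1  2  3  4  5  6  7
g(k):  0  0  1  1  0  2  1  3
So g(7) = 3.
Build the Grundy sequence for stack C with g(k) = mex{g(k−s) : s ∈ {3, 4, 5}, s ≤ k}:
k:     0  1  2  3  4  5  6
g(k):  0  0  0  1  1  1  2
So g(6) = 2.
Stack D is a plain Nim stack of size 5, so its Grundy value is 5.
The value of a disjunctive sum is the nim-sum of the parts.
Combined value = 2 XOR 3 XOR 2 XOR 5 = 6.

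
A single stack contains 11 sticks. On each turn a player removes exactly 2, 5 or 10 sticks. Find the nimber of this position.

Grundy values for subtraction set {2, 5, 10}:
k:     0  1  2  3  4  5  6  7  8  9 10 11
g(k):  0  0  1  1  0  2  1  0  0  1  1  2
So g(11) = 2.

2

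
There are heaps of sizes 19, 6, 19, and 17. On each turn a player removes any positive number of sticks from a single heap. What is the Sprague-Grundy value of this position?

Nim-sum: 19 XOR 6 XOR 19 XOR 17 = 23.

23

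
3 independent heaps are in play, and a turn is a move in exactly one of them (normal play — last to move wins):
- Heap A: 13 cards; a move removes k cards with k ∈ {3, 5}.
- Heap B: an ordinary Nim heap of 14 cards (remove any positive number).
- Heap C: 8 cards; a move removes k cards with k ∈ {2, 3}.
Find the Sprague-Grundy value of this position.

14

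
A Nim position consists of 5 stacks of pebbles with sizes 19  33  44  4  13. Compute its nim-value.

Write each in binary and XOR column by column:
  010011  (19)
  100001  (33)
  101100  (44)
  000100  (4)
  001101  (13)
  ------
  010111  (23)

23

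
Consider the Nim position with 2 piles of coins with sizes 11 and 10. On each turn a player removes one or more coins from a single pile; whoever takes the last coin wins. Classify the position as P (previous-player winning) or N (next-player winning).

N-position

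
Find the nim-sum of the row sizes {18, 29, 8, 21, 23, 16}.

21

Nim-sum: 18 ⊕ 29 ⊕ 8 ⊕ 21 ⊕ 23 ⊕ 16 = 21.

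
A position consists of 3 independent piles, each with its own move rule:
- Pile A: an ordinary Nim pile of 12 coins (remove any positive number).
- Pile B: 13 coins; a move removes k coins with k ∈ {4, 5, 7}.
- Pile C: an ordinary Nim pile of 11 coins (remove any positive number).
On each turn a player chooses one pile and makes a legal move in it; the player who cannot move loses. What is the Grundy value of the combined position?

Pile A is a plain Nim pile of size 12, so its Grundy value is 12.
Grundy values for pile B (subtraction set {4, 5, 7}):
g(0) = mex{} = 0
g(1) = mex{} = 0
g(2) = mex{} = 0
g(3) = mex{} = 0
g(4) = mex{0} = 1
g(5) = mex{0} = 1
g(6) = mex{0} = 1
g(7) = mex{0} = 1
g(8) = mex{0,1} = 2
g(9) = mex{0,1} = 2
g(10) = mex{0,1} = 2
g(11) = mex{1} = 0
g(12) = mex{1,2} = 0
g(13) = mex{1,2} = 0
So g(13) = 0.
Pile C is a plain Nim pile of size 11, so its Grundy value is 11.
By the Sprague-Grundy theorem, the Grundy value of a sum of independent games is the XOR of the component values.
Combined value = 12 XOR 0 XOR 11 = 7.

7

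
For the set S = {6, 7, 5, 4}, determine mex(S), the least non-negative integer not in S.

0

0 is not in the set, so the mex is 0.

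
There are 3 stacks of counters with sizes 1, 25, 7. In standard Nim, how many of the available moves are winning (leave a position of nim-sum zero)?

1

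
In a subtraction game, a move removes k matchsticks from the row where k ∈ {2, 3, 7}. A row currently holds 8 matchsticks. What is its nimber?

1

Build the Grundy sequence with g(k) = mex{g(k−s) : s ∈ {2, 3, 7}, s ≤ k}:
g(0) = mex{} = 0
g(1) = mex{} = 0
g(2) = mex{0} = 1
g(3) = mex{0} = 1
g(4) = mex{0,1} = 2
g(5) = mex{1} = 0
g(6) = mex{1,2} = 0
g(7) = mex{0,2} = 1
g(8) = mex{0} = 1
So g(8) = 1.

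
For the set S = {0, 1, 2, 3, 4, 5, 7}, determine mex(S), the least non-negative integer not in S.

6

The values 0, 1, 2, 3, 4, 5 are all present; 6 is the first non-negative integer missing from the set.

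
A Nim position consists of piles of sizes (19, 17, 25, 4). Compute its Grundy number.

31

Compute the nim-sum pairwise:
19 ⊕ 17 = 2
2 ⊕ 25 = 27
27 ⊕ 4 = 31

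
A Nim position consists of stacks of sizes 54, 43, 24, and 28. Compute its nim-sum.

Nim-sum: 54 XOR 43 XOR 24 XOR 28 = 25.

25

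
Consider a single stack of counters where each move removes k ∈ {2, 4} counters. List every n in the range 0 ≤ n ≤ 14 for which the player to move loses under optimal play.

0, 1, 6, 7, 12, 13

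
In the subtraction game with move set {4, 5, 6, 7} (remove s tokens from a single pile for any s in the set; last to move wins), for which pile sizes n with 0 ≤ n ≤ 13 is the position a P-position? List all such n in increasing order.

0, 1, 2, 3, 11, 12, 13

Grundy values for subtraction set {4, 5, 6, 7}:
k:     0  1  2  3  4  5  6  7  8  9 10 11 12 13
g(k):  0  0  0  0  1  1  1  1  2  2  2  0  0  0
The P-positions (g = 0) in 0..13 are 0, 1, 2, 3, 11, 12, 13.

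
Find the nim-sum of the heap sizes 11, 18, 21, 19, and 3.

28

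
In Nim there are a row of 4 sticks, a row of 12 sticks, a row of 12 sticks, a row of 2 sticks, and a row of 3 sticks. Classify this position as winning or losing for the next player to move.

Winning position

Compute the nim-sum pairwise:
4 ^ 12 = 8
8 ^ 12 = 4
4 ^ 2 = 6
6 ^ 3 = 5
The nim-sum is 5 ≠ 0, so this is an N-position: the player to move can win.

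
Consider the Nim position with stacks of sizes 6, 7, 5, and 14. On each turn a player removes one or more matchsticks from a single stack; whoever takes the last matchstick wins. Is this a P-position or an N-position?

N-position

Bitwise XOR of the heap sizes:
  0110  (6)
  0111  (7)
  0101  (5)
  1110  (14)
  ----
  1010  (10)
The nim-sum is 10 ≠ 0, so this is an N-position: the player to move can win.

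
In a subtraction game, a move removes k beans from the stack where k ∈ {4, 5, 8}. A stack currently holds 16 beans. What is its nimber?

1

Grundy values for subtraction set {4, 5, 8}:
k:     0  1  2  3  4  5  6  7  8  9 10 11 12 13 14 15 16
g(k):  0  0  0  0  1  1  1  1  2  2  2  2  0  0  0  0  1
So g(16) = 1.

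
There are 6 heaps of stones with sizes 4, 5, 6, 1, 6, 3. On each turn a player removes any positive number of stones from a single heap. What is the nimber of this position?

3

Compute the nim-sum pairwise:
4 XOR 5 = 1
1 XOR 6 = 7
7 XOR 1 = 6
6 XOR 6 = 0
0 XOR 3 = 3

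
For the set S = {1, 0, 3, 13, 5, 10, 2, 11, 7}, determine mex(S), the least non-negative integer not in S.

The values 0, 1, 2, 3 are all present; 4 is the first non-negative integer missing from the set.

4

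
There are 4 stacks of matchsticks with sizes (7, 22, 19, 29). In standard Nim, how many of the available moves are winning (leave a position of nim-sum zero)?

Compute the nim-sum pairwise:
7 ⊕ 22 = 17
17 ⊕ 19 = 2
2 ⊕ 29 = 31
The overall nim-sum is X = 31. A stack of size p has a winning move iff p XOR X < p (reduce it to p XOR X).
  7: 7 XOR 31 = 24 ≥ 7 — no move.
  22: 22 XOR 31 = 9 < 22 — winning move (to 9).
  19: 19 XOR 31 = 12 < 19 — winning move (to 12).
  29: 29 XOR 31 = 2 < 29 — winning move (to 2).
That gives 3 winning moves.

3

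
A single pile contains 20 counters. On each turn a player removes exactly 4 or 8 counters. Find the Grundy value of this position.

Grundy values for subtraction set {4, 8}:
k:     0  1  2  3  4  5  6  7  8  9 10 11 12 13 14 15 16 17 18 19 20
g(k):  0  0  0  0  1  1  1  1  2  2  2  2  0  0  0  0  1  1  1  1  2
So g(20) = 2.

2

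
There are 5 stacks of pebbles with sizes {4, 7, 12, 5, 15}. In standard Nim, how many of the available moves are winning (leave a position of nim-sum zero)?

5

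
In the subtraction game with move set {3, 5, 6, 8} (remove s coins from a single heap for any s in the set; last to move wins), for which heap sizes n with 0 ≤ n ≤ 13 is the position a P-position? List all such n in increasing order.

0, 1, 2, 11, 12, 13

Grundy values for subtraction set {3, 5, 6, 8}:
k:     0  1  2  3  4  5  6  7  8  9 10 11 12 13
g(k):  0  0  0  1  1  1  2  2  2  3  3  0  0  0
The P-positions (g = 0) in 0..13 are 0, 1, 2, 11, 12, 13.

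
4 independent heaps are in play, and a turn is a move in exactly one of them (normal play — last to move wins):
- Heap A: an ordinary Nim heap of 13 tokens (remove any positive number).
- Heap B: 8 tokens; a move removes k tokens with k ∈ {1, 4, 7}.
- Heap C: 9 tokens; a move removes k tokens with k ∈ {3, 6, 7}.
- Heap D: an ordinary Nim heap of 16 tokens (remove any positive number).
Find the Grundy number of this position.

30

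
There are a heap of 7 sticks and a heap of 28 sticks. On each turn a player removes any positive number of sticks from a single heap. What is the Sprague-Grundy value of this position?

27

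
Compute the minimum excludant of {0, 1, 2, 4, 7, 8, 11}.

The values 0, 1, 2 are all present; 3 is the first non-negative integer missing from the set.

3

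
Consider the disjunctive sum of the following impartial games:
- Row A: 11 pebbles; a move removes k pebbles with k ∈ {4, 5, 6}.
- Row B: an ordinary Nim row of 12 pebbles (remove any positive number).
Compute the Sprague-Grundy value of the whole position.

12

Build the Grundy sequence for row A with g(k) = mex{g(k−s) : s ∈ {4, 5, 6}, s ≤ k}:
g(0) = mex{} = 0
g(1) = mex{} = 0
g(2) = mex{} = 0
g(3) = mex{} = 0
g(4) = mex{0} = 1
g(5) = mex{0} = 1
g(6) = mex{0} = 1
g(7) = mex{0} = 1
g(8) = mex{0,1} = 2
g(9) = mex{0,1} = 2
g(10) = mex{1} = 0
g(11) = mex{1} = 0
So g(11) = 0.
Row B is a plain Nim row of size 12, so its Grundy value is 12.
By the Sprague-Grundy theorem, the Grundy value of a sum of independent games is the XOR of the component values.
Combined value = 0 ⊕ 12 = 12.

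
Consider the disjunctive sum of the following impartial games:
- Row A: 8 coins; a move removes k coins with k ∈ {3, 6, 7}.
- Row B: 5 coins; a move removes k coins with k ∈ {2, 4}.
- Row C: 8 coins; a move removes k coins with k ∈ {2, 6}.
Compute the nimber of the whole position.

0

Build the Grundy sequence for row A with g(k) = mex{g(k−s) : s ∈ {3, 6, 7}, s ≤ k}:
k:     0  1  2  3  4  5  6  7  8
g(k):  0  0  0  1  1  1  2  2  2
So g(8) = 2.
Grundy values for row B (subtraction set {2, 4}):
g(0) = mex{} = 0
g(1) = mex{} = 0
g(2) = mex{0} = 1
g(3) = mex{0} = 1
g(4) = mex{0,1} = 2
g(5) = mex{0,1} = 2
So g(5) = 2.
For row C, compute g(0), g(1), … with moves {2, 6}:
g(0) = mex{} = 0
g(1) = mex{} = 0
g(2) = mex{0} = 1
g(3) = mex{0} = 1
g(4) = mex{1} = 0
g(5) = mex{1} = 0
g(6) = mex{0} = 1
g(7) = mex{0} = 1
g(8) = mex{1} = 0
So g(8) = 0.
By the Sprague-Grundy theorem, the Grundy value of a sum of independent games is the XOR of the component values.
Combined value = 2 XOR 2 XOR 0 = 0.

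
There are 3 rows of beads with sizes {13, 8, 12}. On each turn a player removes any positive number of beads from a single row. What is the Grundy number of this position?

Nim-sum: 13 ⊕ 8 ⊕ 12 = 9.

9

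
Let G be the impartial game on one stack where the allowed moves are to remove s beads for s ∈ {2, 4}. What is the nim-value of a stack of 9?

1

Build the Grundy sequence with g(k) = mex{g(k−s) : s ∈ {2, 4}, s ≤ k}:
k:     0  1  2  3  4  5  6  7  8  9
g(k):  0  0  1  1  2  2  0  0  1  1
So g(9) = 1.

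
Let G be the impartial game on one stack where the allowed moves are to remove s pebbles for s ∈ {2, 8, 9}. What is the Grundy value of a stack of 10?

3

Grundy values for subtraction set {2, 8, 9}:
g(0) = mex{} = 0
g(1) = mex{} = 0
g(2) = mex{0} = 1
g(3) = mex{0} = 1
g(4) = mex{1} = 0
g(5) = mex{1} = 0
g(6) = mex{0} = 1
g(7) = mex{0} = 1
g(8) = mex{0,1} = 2
g(9) = mex{0,1} = 2
g(10) = mex{0,1,2} = 3
So g(10) = 3.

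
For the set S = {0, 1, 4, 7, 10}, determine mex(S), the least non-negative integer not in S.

The values 0, 1 are all present; 2 is the first non-negative integer missing from the set.

2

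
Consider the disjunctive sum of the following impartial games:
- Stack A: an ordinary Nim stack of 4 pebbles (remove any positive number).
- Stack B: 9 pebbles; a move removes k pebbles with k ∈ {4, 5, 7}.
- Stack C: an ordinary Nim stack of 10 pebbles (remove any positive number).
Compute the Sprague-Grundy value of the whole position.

12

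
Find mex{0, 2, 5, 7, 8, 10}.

1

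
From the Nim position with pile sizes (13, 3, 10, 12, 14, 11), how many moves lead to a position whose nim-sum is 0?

Bitwise XOR of the heap sizes:
  1101  (13)
  0011  (3)
  1010  (10)
  1100  (12)
  1110  (14)
  1011  (11)
  ----
  1101  (13)
The overall nim-sum is X = 13. A pile of size p has a winning move iff p XOR X < p (reduce it to p XOR X).
  13: 13 XOR 13 = 0 < 13 — winning move (to 0).
  3: 3 XOR 13 = 14 ≥ 3 — no move.
  10: 10 XOR 13 = 7 < 10 — winning move (to 7).
  12: 12 XOR 13 = 1 < 12 — winning move (to 1).
  14: 14 XOR 13 = 3 < 14 — winning move (to 3).
  11: 11 XOR 13 = 6 < 11 — winning move (to 6).
That gives 5 winning moves.

5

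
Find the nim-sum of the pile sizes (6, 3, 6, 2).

Compute the nim-sum pairwise:
6 XOR 3 = 5
5 XOR 6 = 3
3 XOR 2 = 1

1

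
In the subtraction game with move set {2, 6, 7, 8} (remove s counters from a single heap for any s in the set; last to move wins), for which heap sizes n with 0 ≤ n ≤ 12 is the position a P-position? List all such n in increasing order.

Build the Grundy sequence with g(k) = mex{g(k−s) : s ∈ {2, 6, 7, 8}, s ≤ k}:
k:     0  1  2  3  4  5  6  7  8  9 10 11 12
g(k):  0  0  1  1  0  0  1  1  2  2  3  3  2
The P-positions (g = 0) in 0..12 are 0, 1, 4, 5.

0, 1, 4, 5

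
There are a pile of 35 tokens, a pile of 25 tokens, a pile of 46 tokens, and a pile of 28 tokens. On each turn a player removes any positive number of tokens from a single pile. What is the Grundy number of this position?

8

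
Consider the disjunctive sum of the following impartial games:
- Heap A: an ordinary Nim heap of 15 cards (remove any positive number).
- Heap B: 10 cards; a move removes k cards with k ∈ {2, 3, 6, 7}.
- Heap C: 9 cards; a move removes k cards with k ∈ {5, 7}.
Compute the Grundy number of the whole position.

Heap A is a plain Nim heap of size 15, so its Grundy value is 15.
Build the Grundy sequence for heap B with g(k) = mex{g(k−s) : s ∈ {2, 3, 6, 7}, s ≤ k}:
g(0) = mex{} = 0
g(1) = mex{} = 0
g(2) = mex{0} = 1
g(3) = mex{0} = 1
g(4) = mex{0,1} = 2
g(5) = mex{1} = 0
g(6) = mex{0,1,2} = 3
g(7) = mex{0,2} = 1
g(8) = mex{0,1,3} = 2
g(9) = mex{1,3} = 0
g(10) = mex{1,2} = 0
So g(10) = 0.
Build the Grundy sequence for heap C with g(k) = mex{g(k−s) : s ∈ {5, 7}, s ≤ k}:
g(0) = mex{} = 0
g(1) = mex{} = 0
g(2) = mex{} = 0
g(3) = mex{} = 0
g(4) = mex{} = 0
g(5) = mex{0} = 1
g(6) = mex{0} = 1
g(7) = mex{0} = 1
g(8) = mex{0} = 1
g(9) = mex{0} = 1
So g(9) = 1.
The value of a disjunctive sum is the nim-sum of the parts.
Combined value = 15 XOR 0 XOR 1 = 14.

14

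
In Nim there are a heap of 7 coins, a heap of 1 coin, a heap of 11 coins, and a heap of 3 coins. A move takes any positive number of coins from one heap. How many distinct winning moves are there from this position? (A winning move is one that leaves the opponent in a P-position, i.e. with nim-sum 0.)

1

Nim-sum: 7 ^ 1 ^ 11 ^ 3 = 14.
The overall nim-sum is X = 14. A heap of size p has a winning move iff p XOR X < p (reduce it to p XOR X).
  7: 7 XOR 14 = 9 ≥ 7 — no move.
  1: 1 XOR 14 = 15 ≥ 1 — no move.
  11: 11 XOR 14 = 5 < 11 — winning move (to 5).
  3: 3 XOR 14 = 13 ≥ 3 — no move.
That gives 1 winning move.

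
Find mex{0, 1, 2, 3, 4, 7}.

5

The values 0, 1, 2, 3, 4 are all present; 5 is the first non-negative integer missing from the set.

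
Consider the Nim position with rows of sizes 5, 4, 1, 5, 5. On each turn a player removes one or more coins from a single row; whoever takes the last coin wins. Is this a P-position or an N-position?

P-position

Bitwise XOR of the heap sizes:
  101  (5)
  100  (4)
  001  (1)
  101  (5)
  101  (5)
  ---
  000  (0)
The nim-sum is 0, so this is a P-position: the player to move is in a losing position under optimal play.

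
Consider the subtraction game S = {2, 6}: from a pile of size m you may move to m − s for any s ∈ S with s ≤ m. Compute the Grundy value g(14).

1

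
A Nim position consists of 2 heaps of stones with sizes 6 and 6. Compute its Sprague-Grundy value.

0

Compute the nim-sum pairwise:
6 ⊕ 6 = 0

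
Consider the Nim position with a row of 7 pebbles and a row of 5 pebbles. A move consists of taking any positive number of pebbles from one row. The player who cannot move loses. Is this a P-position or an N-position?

Compute the nim-sum pairwise:
7 XOR 5 = 2
The nim-sum is 2 ≠ 0, so this is an N-position: the player to move can win.

N-position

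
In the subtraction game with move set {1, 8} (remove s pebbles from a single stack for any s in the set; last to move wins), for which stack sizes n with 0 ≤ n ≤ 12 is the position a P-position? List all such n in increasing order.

0, 2, 4, 6, 9, 11

Build the Grundy sequence with g(k) = mex{g(k−s) : s ∈ {1, 8}, s ≤ k}:
g(0) = mex{} = 0
g(1) = mex{0} = 1
g(2) = mex{1} = 0
g(3) = mex{0} = 1
g(4) = mex{1} = 0
g(5) = mex{0} = 1
g(6) = mex{1} = 0
g(7) = mex{0} = 1
g(8) = mex{0,1} = 2
g(9) = mex{1,2} = 0
g(10) = mex{0} = 1
g(11) = mex{1} = 0
g(12) = mex{0} = 1
The P-positions (g = 0) in 0..12 are 0, 2, 4, 6, 9, 11.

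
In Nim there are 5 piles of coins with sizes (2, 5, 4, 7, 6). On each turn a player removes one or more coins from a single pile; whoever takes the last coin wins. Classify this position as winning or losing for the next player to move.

Winning position

Bitwise XOR of the heap sizes:
  010  (2)
  101  (5)
  100  (4)
  111  (7)
  110  (6)
  ---
  010  (2)
The nim-sum is 2 ≠ 0, so this is an N-position: the player to move can win.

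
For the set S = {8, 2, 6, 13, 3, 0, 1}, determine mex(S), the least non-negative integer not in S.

4

The values 0, 1, 2, 3 are all present; 4 is the first non-negative integer missing from the set.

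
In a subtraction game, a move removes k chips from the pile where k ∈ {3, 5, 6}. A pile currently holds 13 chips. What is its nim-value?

1

Compute g(0), g(1), … for moves {3, 5, 6}:
k:     0  1  2  3  4  5  6  7  8  9 10 11 12 13
g(k):  0  0  0  1  1  1  2  2  2  0  0  0  1  1
So g(13) = 1.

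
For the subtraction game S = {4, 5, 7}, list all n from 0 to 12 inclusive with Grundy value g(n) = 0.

0, 1, 2, 3, 11, 12

Build the Grundy sequence with g(k) = mex{g(k−s) : s ∈ {4, 5, 7}, s ≤ k}:
g(0) = mex{} = 0
g(1) = mex{} = 0
g(2) = mex{} = 0
g(3) = mex{} = 0
g(4) = mex{0} = 1
g(5) = mex{0} = 1
g(6) = mex{0} = 1
g(7) = mex{0} = 1
g(8) = mex{0,1} = 2
g(9) = mex{0,1} = 2
g(10) = mex{0,1} = 2
g(11) = mex{1} = 0
g(12) = mex{1,2} = 0
The P-positions (g = 0) in 0..12 are 0, 1, 2, 3, 11, 12.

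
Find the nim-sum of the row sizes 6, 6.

Nim-sum: 6 ^ 6 = 0.

0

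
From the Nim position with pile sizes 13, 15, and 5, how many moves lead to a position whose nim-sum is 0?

Compute the nim-sum pairwise:
13 ⊕ 15 = 2
2 ⊕ 5 = 7
The overall nim-sum is X = 7. A pile of size p has a winning move iff p XOR X < p (reduce it to p XOR X).
  13: 13 XOR 7 = 10 < 13 — winning move (to 10).
  15: 15 XOR 7 = 8 < 15 — winning move (to 8).
  5: 5 XOR 7 = 2 < 5 — winning move (to 2).
That gives 3 winning moves.

3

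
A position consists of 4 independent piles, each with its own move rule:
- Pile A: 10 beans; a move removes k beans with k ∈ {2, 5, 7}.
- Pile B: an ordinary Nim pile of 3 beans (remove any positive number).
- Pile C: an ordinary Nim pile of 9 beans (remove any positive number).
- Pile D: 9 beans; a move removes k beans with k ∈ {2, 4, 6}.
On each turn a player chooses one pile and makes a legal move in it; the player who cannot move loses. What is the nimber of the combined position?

10

Grundy values for pile A (subtraction set {2, 5, 7}):
k:     0  1  2  3  4  5  6  7  8  9 10
g(k):  0  0  1  1  0  2  1  3  2  2  0
So g(10) = 0.
Pile B is a plain Nim pile of size 3, so its Grundy value is 3.
Pile C is a plain Nim pile of size 9, so its Grundy value is 9.
Grundy values for pile D (subtraction set {2, 4, 6}):
k:     0  1  2  3  4  5  6  7  8  9
g(k):  0  0  1  1  2  2  3  3  0  0
So g(9) = 0.
By the Sprague-Grundy theorem, the Grundy value of a sum of independent games is the XOR of the component values.
Combined value = 0 XOR 3 XOR 9 XOR 0 = 10.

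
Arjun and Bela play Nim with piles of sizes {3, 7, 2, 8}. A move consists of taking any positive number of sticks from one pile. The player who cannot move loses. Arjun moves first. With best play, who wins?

Write each in binary and XOR column by column:
  0011  (3)
  0111  (7)
  0010  (2)
  1000  (8)
  ----
  1110  (14)
The nim-sum is 14 ≠ 0, so this is an N-position: the player to move can win; Arjun has a winning move.

Arjun wins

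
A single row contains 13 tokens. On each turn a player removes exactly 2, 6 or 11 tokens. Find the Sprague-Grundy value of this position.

0

Grundy values for subtraction set {2, 6, 11}:
k:     0  1  2  3  4  5  6  7  8  9 10 11 12 13
g(k):  0  0  1  1  0  0  1  1  0  0  1  1  2  0
So g(13) = 0.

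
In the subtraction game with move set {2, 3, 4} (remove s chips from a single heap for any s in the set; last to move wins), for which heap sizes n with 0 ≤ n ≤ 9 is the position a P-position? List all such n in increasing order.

0, 1, 6, 7

Build the Grundy sequence with g(k) = mex{g(k−s) : s ∈ {2, 3, 4}, s ≤ k}:
k:     0  1  2  3  4  5  6  7  8  9
g(k):  0  0  1  1  2  2  0  0  1  1
The P-positions (g = 0) in 0..9 are 0, 1, 6, 7.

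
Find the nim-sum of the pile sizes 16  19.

3

Compute the nim-sum pairwise:
16 XOR 19 = 3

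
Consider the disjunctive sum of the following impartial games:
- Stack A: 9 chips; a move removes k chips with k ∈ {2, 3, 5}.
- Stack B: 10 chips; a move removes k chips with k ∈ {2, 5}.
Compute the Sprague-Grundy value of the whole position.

0

Build the Grundy sequence for stack A with g(k) = mex{g(k−s) : s ∈ {2, 3, 5}, s ≤ k}:
g(0) = mex{} = 0
g(1) = mex{} = 0
g(2) = mex{0} = 1
g(3) = mex{0} = 1
g(4) = mex{0,1} = 2
g(5) = mex{0,1} = 2
g(6) = mex{0,1,2} = 3
g(7) = mex{1,2} = 0
g(8) = mex{1,2,3} = 0
g(9) = mex{0,2,3} = 1
So g(9) = 1.
For stack B, compute g(0), g(1), … with moves {2, 5}:
k:     0  1  2  3  4  5  6  7  8  9 10
g(k):  0  0  1  1  0  2  1  0  0  1  1
So g(10) = 1.
By the Sprague-Grundy theorem, the Grundy value of a sum of independent games is the XOR of the component values.
Combined value = 1 XOR 1 = 0.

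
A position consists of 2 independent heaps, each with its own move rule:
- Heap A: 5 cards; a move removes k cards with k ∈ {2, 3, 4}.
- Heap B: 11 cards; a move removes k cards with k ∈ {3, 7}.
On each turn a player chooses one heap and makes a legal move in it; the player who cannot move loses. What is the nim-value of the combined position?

2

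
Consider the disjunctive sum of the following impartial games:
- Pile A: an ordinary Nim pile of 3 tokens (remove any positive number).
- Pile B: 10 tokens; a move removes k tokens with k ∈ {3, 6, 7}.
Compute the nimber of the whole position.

Pile A is a plain Nim pile of size 3, so its Grundy value is 3.
Grundy values for pile B (subtraction set {3, 6, 7}):
k:     0  1  2  3  4  5  6  7  8  9 10
g(k):  0  0  0  1  1  1  2  2  2  3  0
So g(10) = 0.
The value of a disjunctive sum is the nim-sum of the parts.
Combined value = 3 ⊕ 0 = 3.

3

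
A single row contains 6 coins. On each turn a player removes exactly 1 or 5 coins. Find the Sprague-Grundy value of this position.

Compute g(0), g(1), … for moves {1, 5}:
k:     0  1  2  3  4  5  6
g(k):  0  1  0  1  0  1  0
So g(6) = 0.

0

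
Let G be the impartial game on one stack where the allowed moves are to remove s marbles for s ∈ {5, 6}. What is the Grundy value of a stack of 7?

Grundy values for subtraction set {5, 6}:
k:     0  1  2  3  4  5  6  7
g(k):  0  0  0  0  0  1  1  1
So g(7) = 1.

1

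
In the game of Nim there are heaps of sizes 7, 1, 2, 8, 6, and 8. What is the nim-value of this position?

2

Nim-sum: 7 XOR 1 XOR 2 XOR 8 XOR 6 XOR 8 = 2.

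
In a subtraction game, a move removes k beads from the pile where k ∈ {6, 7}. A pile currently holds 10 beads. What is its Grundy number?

Grundy values for subtraction set {6, 7}:
g(0) = mex{} = 0
g(1) = mex{} = 0
g(2) = mex{} = 0
g(3) = mex{} = 0
g(4) = mex{} = 0
g(5) = mex{} = 0
g(6) = mex{0} = 1
g(7) = mex{0} = 1
g(8) = mex{0} = 1
g(9) = mex{0} = 1
g(10) = mex{0} = 1
So g(10) = 1.

1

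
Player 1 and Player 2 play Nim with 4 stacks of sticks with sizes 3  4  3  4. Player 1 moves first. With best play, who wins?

Player 2 wins

Nim-sum: 3 ⊕ 4 ⊕ 3 ⊕ 4 = 0.
The nim-sum is 0, so this is a P-position: the player to move is in a losing position under optimal play; Player 1 is about to move from it and so loses — Player 2 wins.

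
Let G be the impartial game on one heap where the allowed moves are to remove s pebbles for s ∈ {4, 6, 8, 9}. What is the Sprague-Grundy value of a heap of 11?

2

Build the Grundy sequence with g(k) = mex{g(k−s) : s ∈ {4, 6, 8, 9}, s ≤ k}:
g(0) = mex{} = 0
g(1) = mex{} = 0
g(2) = mex{} = 0
g(3) = mex{} = 0
g(4) = mex{0} = 1
g(5) = mex{0} = 1
g(6) = mex{0} = 1
g(7) = mex{0} = 1
g(8) = mex{0,1} = 2
g(9) = mex{0,1} = 2
g(10) = mex{0,1} = 2
g(11) = mex{0,1} = 2
So g(11) = 2.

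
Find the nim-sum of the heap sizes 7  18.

21

Nim-sum: 7 ^ 18 = 21.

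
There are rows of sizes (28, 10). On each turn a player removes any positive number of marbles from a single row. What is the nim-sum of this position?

Write each in binary and XOR column by column:
  11100  (28)
  01010  (10)
  -----
  10110  (22)

22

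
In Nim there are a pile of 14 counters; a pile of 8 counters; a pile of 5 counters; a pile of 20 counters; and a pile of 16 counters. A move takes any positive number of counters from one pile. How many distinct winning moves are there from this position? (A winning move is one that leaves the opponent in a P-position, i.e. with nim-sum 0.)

Compute the nim-sum pairwise:
14 ^ 8 = 6
6 ^ 5 = 3
3 ^ 20 = 23
23 ^ 16 = 7
The overall nim-sum is X = 7. A pile of size p has a winning move iff p XOR X < p (reduce it to p XOR X).
  14: 14 XOR 7 = 9 < 14 — winning move (to 9).
  8: 8 XOR 7 = 15 ≥ 8 — no move.
  5: 5 XOR 7 = 2 < 5 — winning move (to 2).
  20: 20 XOR 7 = 19 < 20 — winning move (to 19).
  16: 16 XOR 7 = 23 ≥ 16 — no move.
That gives 3 winning moves.

3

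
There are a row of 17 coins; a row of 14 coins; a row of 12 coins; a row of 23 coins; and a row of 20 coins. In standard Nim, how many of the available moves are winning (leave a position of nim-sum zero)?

Bitwise XOR of the heap sizes:
  10001  (17)
  01110  (14)
  01100  (12)
  10111  (23)
  10100  (20)
  -----
  10000  (16)
The overall nim-sum is X = 16. A row of size p has a winning move iff p XOR X < p (reduce it to p XOR X).
  17: 17 XOR 16 = 1 < 17 — winning move (to 1).
  14: 14 XOR 16 = 30 ≥ 14 — no move.
  12: 12 XOR 16 = 28 ≥ 12 — no move.
  23: 23 XOR 16 = 7 < 23 — winning move (to 7).
  20: 20 XOR 16 = 4 < 20 — winning move (to 4).
That gives 3 winning moves.

3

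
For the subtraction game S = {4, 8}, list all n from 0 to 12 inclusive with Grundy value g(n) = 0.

0, 1, 2, 3, 12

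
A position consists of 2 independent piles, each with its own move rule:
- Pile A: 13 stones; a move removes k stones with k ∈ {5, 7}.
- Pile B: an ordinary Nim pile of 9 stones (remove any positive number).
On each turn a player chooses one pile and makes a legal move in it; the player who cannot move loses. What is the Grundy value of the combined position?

9

Grundy values for pile A (subtraction set {5, 7}):
g(0) = mex{} = 0
g(1) = mex{} = 0
g(2) = mex{} = 0
g(3) = mex{} = 0
g(4) = mex{} = 0
g(5) = mex{0} = 1
g(6) = mex{0} = 1
g(7) = mex{0} = 1
g(8) = mex{0} = 1
g(9) = mex{0} = 1
g(10) = mex{0,1} = 2
g(11) = mex{0,1} = 2
g(12) = mex{1} = 0
g(13) = mex{1} = 0
So g(13) = 0.
Pile B is a plain Nim pile of size 9, so its Grundy value is 9.
The value of a disjunctive sum is the nim-sum of the parts.
Combined value = 0 XOR 9 = 9.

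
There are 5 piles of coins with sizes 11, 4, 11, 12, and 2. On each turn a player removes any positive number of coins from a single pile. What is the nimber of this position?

10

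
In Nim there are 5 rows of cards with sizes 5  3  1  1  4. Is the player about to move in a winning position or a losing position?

Compute the nim-sum pairwise:
5 XOR 3 = 6
6 XOR 1 = 7
7 XOR 1 = 6
6 XOR 4 = 2
The nim-sum is 2 ≠ 0, so this is an N-position: the player to move can win.

Winning position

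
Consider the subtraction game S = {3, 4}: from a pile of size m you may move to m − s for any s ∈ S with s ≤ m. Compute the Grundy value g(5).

1

Compute g(0), g(1), … for moves {3, 4}:
k:     0  1  2  3  4  5
g(k):  0  0  0  1  1  1
So g(5) = 1.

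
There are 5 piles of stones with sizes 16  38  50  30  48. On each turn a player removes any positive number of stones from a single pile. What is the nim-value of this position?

In binary:
  010000  (16)
  100110  (38)
  110010  (50)
  011110  (30)
  110000  (48)
  ------
  101010  (42)

42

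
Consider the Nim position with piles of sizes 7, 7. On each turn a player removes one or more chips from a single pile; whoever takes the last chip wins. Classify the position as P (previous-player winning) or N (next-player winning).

In binary:
  111  (7)
  111  (7)
  ---
  000  (0)
The nim-sum is 0, so this is a P-position: the player to move is in a losing position under optimal play.

P-position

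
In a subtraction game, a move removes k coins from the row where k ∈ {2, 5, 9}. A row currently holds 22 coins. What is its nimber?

0

Compute g(0), g(1), … for moves {2, 5, 9}:
k:     0  1  2  3  4  5  6  7  8  9 10 11 12 13 14 15 16 17 18 19 20 21 22
g(k):  0  0  1  1  0  2  1  0  0  1  1  0  2  1  0  0  1  1  0  2  1  0  0
So g(22) = 0.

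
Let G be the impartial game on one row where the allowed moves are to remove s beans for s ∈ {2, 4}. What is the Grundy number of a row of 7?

0

Compute g(0), g(1), … for moves {2, 4}:
g(0) = mex{} = 0
g(1) = mex{} = 0
g(2) = mex{0} = 1
g(3) = mex{0} = 1
g(4) = mex{0,1} = 2
g(5) = mex{0,1} = 2
g(6) = mex{1,2} = 0
g(7) = mex{1,2} = 0
So g(7) = 0.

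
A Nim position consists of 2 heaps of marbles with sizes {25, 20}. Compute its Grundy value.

13

Write each in binary and XOR column by column:
  11001  (25)
  10100  (20)
  -----
  01101  (13)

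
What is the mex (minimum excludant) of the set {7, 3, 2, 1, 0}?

The values 0, 1, 2, 3 are all present; 4 is the first non-negative integer missing from the set.

4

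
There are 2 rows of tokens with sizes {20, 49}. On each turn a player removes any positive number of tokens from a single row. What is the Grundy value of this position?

Nim-sum: 20 XOR 49 = 37.

37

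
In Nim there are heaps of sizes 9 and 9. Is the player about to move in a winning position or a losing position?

Losing position

Nim-sum: 9 XOR 9 = 0.
The nim-sum is 0, so this is a P-position: the player to move is in a losing position under optimal play.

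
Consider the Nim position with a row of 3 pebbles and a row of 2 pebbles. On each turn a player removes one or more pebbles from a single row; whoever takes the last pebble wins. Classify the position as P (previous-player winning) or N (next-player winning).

Nim-sum: 3 XOR 2 = 1.
The nim-sum is 1 ≠ 0, so this is an N-position: the player to move can win.

N-position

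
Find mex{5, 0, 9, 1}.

The values 0, 1 are all present; 2 is the first non-negative integer missing from the set.

2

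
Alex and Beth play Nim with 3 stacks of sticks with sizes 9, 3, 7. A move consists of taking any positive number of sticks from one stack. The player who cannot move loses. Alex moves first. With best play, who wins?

In binary:
  1001  (9)
  0011  (3)
  0111  (7)
  ----
  1101  (13)
The nim-sum is 13 ≠ 0, so this is an N-position: the player to move can win; Alex has a winning move.

Alex wins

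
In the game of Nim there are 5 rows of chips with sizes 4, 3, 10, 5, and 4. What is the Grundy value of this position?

12

Compute the nim-sum pairwise:
4 ⊕ 3 = 7
7 ⊕ 10 = 13
13 ⊕ 5 = 8
8 ⊕ 4 = 12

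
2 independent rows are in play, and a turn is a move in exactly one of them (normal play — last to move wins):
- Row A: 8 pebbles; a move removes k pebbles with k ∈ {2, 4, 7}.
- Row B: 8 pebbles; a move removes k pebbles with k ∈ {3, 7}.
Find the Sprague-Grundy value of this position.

3

Grundy values for row A (subtraction set {2, 4, 7}):
k:     0  1  2  3  4  5  6  7  8
g(k):  0  0  1  1  2  2  0  3  1
So g(8) = 1.
For row B, compute g(0), g(1), … with moves {3, 7}:
g(0) = mex{} = 0
g(1) = mex{} = 0
g(2) = mex{} = 0
g(3) = mex{0} = 1
g(4) = mex{0} = 1
g(5) = mex{0} = 1
g(6) = mex{1} = 0
g(7) = mex{0,1} = 2
g(8) = mex{0,1} = 2
So g(8) = 2.
The value of a disjunctive sum is the nim-sum of the parts.
Combined value = 1 XOR 2 = 3.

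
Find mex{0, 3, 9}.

1

0 is in the set but 1 is not, so the mex is 1.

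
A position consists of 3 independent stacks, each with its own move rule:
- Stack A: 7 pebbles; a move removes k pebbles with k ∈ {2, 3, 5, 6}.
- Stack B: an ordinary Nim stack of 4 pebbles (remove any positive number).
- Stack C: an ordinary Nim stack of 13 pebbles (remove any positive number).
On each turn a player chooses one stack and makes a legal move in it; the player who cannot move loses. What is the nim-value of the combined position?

10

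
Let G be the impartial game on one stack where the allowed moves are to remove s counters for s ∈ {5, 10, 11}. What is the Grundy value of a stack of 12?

2

Compute g(0), g(1), … for moves {5, 10, 11}:
g(0) = mex{} = 0
g(1) = mex{} = 0
g(2) = mex{} = 0
g(3) = mex{} = 0
g(4) = mex{} = 0
g(5) = mex{0} = 1
g(6) = mex{0} = 1
g(7) = mex{0} = 1
g(8) = mex{0} = 1
g(9) = mex{0} = 1
g(10) = mex{0,1} = 2
g(11) = mex{0,1} = 2
g(12) = mex{0,1} = 2
So g(12) = 2.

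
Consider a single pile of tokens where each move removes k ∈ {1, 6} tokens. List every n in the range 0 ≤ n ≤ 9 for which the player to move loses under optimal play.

0, 2, 4, 7, 9

Grundy values for subtraction set {1, 6}:
g(0) = mex{} = 0
g(1) = mex{0} = 1
g(2) = mex{1} = 0
g(3) = mex{0} = 1
g(4) = mex{1} = 0
g(5) = mex{0} = 1
g(6) = mex{0,1} = 2
g(7) = mex{1,2} = 0
g(8) = mex{0} = 1
g(9) = mex{1} = 0
The P-positions (g = 0) in 0..9 are 0, 2, 4, 7, 9.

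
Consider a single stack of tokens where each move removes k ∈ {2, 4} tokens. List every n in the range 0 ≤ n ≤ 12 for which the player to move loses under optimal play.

Compute g(0), g(1), … for moves {2, 4}:
g(0) = mex{} = 0
g(1) = mex{} = 0
g(2) = mex{0} = 1
g(3) = mex{0} = 1
g(4) = mex{0,1} = 2
g(5) = mex{0,1} = 2
g(6) = mex{1,2} = 0
g(7) = mex{1,2} = 0
g(8) = mex{0,2} = 1
g(9) = mex{0,2} = 1
g(10) = mex{0,1} = 2
g(11) = mex{0,1} = 2
g(12) = mex{1,2} = 0
The P-positions (g = 0) in 0..12 are 0, 1, 6, 7, 12.

0, 1, 6, 7, 12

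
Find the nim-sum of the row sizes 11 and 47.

36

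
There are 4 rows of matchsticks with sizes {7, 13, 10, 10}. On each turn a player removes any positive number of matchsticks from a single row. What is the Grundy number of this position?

10

Bitwise XOR of the heap sizes:
  0111  (7)
  1101  (13)
  1010  (10)
  1010  (10)
  ----
  1010  (10)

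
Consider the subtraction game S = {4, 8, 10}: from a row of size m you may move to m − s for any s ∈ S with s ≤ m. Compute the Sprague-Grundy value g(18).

Compute g(0), g(1), … for moves {4, 8, 10}:
k:     0  1  2  3  4  5  6  7  8  9 10 11 12 13 14 15 16 17 18
g(k):  0  0  0  0  1  1  1  1  2  2  2  2  3  3  0  0  0  0  1
So g(18) = 1.

1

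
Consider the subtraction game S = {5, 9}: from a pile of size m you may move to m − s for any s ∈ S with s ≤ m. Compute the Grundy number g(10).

Compute g(0), g(1), … for moves {5, 9}:
g(0) = mex{} = 0
g(1) = mex{} = 0
g(2) = mex{} = 0
g(3) = mex{} = 0
g(4) = mex{} = 0
g(5) = mex{0} = 1
g(6) = mex{0} = 1
g(7) = mex{0} = 1
g(8) = mex{0} = 1
g(9) = mex{0} = 1
g(10) = mex{0,1} = 2
So g(10) = 2.

2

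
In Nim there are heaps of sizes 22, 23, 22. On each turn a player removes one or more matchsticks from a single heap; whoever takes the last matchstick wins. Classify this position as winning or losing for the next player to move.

Winning position

Compute the nim-sum pairwise:
22 XOR 23 = 1
1 XOR 22 = 23
The nim-sum is 23 ≠ 0, so this is an N-position: the player to move can win.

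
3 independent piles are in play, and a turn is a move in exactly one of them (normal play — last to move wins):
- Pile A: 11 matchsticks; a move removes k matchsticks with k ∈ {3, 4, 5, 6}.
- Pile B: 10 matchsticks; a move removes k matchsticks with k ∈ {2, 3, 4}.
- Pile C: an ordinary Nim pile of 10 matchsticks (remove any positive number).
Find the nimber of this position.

8

Grundy values for pile A (subtraction set {3, 4, 5, 6}):
k:     0  1  2  3  4  5  6  7  8  9 10 11
g(k):  0  0  0  1  1  1  2  2  2  0  0  0
So g(11) = 0.
Build the Grundy sequence for pile B with g(k) = mex{g(k−s) : s ∈ {2, 3, 4}, s ≤ k}:
k:     0  1  2  3  4  5  6  7  8  9 10
g(k):  0  0  1  1  2  2  0  0  1  1  2
So g(10) = 2.
Pile C is a plain Nim pile of size 10, so its Grundy value is 10.
By the Sprague-Grundy theorem, the Grundy value of a sum of independent games is the XOR of the component values.
Combined value = 0 ⊕ 2 ⊕ 10 = 8.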